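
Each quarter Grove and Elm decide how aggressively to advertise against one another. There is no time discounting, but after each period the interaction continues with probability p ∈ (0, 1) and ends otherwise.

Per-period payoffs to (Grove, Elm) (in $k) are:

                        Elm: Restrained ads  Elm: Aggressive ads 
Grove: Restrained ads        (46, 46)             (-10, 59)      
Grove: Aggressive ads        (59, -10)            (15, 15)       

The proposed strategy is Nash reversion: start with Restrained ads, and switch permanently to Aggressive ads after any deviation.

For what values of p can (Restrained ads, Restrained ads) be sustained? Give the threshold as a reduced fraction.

13/44

With no time discounting, the continuation probability p plays the role of the discount factor.
Grim-trigger IC: 46/(1−p) ≥ 59 + 15p/(1−p) ⇒ p ≥ (59−46)/(59−15) = 13/44.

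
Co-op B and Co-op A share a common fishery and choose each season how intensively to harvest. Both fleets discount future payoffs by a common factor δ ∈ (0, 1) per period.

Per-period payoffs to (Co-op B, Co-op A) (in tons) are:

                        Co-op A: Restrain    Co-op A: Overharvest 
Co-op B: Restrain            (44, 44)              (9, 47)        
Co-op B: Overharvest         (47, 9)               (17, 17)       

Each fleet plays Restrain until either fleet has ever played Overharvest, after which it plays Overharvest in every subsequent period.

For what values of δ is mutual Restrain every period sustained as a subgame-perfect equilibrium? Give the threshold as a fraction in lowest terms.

One-period gain from deviating is 47 − 44 = 3. The loss is 44 − 17 = 27 in every subsequent period, with present value 27·δ/(1−δ).
Deviation is unprofitable when 27·δ/(1−δ) ≥ 3, i.e. δ/(1−δ) ≥ 1/9.
Equivalently δ ≥ 3/(3+27) = 1/10.

1/10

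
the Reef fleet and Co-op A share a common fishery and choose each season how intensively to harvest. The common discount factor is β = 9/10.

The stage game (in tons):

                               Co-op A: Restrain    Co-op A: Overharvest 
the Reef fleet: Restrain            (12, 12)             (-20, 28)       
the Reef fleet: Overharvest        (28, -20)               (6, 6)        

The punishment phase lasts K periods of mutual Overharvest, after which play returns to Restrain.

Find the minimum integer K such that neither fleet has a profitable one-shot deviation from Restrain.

Need Σ_{k=1}^{K} β^k ≥ (28−12)/(12−6) = 2.6667 at β = 9/10.
At K = 3 the sum is 2.4390 < 2.6667; at K = 4 it is 3.0951 ≥ 2.6667.
So the minimum punishment length is K = 4.

4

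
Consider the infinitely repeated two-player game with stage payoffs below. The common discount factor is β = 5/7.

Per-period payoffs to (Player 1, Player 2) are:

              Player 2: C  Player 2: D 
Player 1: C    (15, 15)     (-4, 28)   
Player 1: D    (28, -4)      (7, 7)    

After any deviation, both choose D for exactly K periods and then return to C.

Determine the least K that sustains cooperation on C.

4

No profitable deviation requires (15−7)(β+…+β^K) ≥ 28−15, i.e. β+…+β^K ≥ 13/8 ≈ 1.6250.
With β = 5/7, the partial sums are K=1: 0.7143, K=2: 1.2245, K=3: 1.5889, K=4: 1.8492.
K = 4 is the first length at which the sum reaches 1.6250.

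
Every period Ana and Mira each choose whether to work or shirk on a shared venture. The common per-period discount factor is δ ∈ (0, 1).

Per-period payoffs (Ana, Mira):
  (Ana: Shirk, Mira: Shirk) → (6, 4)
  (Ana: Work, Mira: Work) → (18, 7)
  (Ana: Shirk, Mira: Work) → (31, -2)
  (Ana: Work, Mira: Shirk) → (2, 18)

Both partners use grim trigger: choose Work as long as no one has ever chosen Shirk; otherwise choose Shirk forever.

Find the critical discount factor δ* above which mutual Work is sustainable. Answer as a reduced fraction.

11/14

Ana: cooperation gives 18 each period; deviation gives 31 once then 6 forever.
  18/(1−δ) ≥ 31 + 6δ/(1−δ) ⇒ δ ≥ 13/25.
Mira: cooperation gives 7 each period; deviation gives 18 once then 4 forever.
  δ ≥ 11/14.
Both must hold, so the binding constraint is Mira's: δ ≥ 11/14.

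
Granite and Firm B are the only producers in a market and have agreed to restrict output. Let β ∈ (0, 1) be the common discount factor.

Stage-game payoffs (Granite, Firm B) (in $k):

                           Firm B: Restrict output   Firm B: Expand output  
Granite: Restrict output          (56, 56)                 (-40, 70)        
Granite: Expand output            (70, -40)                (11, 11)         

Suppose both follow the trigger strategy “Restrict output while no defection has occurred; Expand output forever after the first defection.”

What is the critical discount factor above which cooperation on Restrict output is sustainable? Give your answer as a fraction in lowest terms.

14/59

Cooperation forever yields 56 each period: 56/(1−β).
Deviating yields 70 once, then 11 forever: 70 + 11β/(1−β).
No profitable deviation requires 56/(1−β) ≥ 70 + 11β/(1−β).
Multiplying by (1−β): 56 ≥ 70(1−β) + 11β = 70 − 59β.
So 59β ≥ 14, i.e. β ≥ 14/59.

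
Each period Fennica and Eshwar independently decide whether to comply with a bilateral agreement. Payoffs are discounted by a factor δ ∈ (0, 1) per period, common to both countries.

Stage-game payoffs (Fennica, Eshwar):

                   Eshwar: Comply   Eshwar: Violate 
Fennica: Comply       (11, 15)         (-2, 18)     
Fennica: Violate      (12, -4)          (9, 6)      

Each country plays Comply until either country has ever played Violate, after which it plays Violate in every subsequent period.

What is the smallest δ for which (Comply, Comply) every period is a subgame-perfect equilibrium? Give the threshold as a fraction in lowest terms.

1/3

Fennica's threshold: (12−11)/(12−9) = 1/3.
Eshwar's threshold: (18−15)/(18−6) = 1/4.
1/3 > 1/4, so Fennica binds and δ* = 1/3.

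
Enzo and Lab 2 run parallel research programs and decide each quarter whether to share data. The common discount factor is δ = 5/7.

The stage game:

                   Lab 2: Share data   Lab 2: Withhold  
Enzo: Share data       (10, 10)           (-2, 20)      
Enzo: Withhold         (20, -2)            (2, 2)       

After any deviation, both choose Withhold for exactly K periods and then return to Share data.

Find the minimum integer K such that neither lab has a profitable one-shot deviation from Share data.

Need Σ_{k=1}^{K} δ^k ≥ (20−10)/(10−2) = 1.2500 at δ = 5/7.
At K = 2 the sum is 1.2245 < 1.2500; at K = 3 it is 1.5889 ≥ 1.2500.
So the minimum punishment length is K = 3.

3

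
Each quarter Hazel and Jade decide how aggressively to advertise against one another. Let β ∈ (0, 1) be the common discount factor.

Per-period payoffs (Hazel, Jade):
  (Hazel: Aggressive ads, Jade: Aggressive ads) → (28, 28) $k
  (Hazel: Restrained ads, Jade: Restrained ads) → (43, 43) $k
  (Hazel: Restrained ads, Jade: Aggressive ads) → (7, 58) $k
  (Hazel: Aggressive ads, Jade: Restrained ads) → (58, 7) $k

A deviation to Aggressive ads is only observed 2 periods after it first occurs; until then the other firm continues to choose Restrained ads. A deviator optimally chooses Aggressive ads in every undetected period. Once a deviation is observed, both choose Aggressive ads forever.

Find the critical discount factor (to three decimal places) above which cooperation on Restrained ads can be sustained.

The best deviation is to choose Aggressive ads for all 2 undetected periods, earning 58 each, then 28 forever once detected.
Deviation value: 58(1−β^2)/(1−β) + 28β^2/(1−β); cooperation value: 43/(1−β).
IC: 43 ≥ 58(1−β^2) + 28β^2 = 58 − 30β^2.
So β^2 ≥ 15/30 = 1/2, giving β ≥ (1/2)^(1/2) ≈ 0.707.

0.707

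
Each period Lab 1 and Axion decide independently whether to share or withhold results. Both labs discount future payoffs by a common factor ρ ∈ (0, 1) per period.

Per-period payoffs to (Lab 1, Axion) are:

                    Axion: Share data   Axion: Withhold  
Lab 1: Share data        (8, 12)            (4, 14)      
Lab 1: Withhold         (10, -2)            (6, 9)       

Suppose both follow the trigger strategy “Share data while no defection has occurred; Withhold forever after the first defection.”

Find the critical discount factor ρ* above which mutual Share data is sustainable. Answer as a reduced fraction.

For Lab 1: deviation gain 10−8 = 2, per-period punishment loss 8−6 = 2. IC gives ρ ≥ 2/4 = 1/2.
For Axion: gain 2, loss 3 per period, so ρ ≥ 2/5.
The tighter constraint is Lab 1's, so cooperation needs ρ ≥ 1/2.

1/2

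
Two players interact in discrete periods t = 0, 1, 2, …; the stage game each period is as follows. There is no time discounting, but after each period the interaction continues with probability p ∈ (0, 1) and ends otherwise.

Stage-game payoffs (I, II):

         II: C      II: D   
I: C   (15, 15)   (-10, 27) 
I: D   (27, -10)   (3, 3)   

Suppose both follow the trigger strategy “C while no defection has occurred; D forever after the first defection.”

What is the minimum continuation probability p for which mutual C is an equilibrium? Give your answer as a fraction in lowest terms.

With no time discounting, the continuation probability p plays the role of the discount factor.
Grim-trigger IC: 15/(1−p) ≥ 27 + 3p/(1−p) ⇒ p ≥ (27−15)/(27−3) = 1/2.

1/2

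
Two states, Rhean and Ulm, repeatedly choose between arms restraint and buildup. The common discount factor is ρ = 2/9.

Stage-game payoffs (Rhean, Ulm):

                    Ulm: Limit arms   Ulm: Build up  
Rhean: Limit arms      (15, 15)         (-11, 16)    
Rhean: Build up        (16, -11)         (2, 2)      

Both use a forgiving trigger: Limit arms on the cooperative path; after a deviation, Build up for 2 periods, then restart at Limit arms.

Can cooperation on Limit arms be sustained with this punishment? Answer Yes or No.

Yes

IC: ρ+…+ρ^2 ≥ (16−15)/(15−2) = 1/13.
At ρ = 2/9: partial sum = 0.2716 ≥ 0.0769. Cooperation sustainable.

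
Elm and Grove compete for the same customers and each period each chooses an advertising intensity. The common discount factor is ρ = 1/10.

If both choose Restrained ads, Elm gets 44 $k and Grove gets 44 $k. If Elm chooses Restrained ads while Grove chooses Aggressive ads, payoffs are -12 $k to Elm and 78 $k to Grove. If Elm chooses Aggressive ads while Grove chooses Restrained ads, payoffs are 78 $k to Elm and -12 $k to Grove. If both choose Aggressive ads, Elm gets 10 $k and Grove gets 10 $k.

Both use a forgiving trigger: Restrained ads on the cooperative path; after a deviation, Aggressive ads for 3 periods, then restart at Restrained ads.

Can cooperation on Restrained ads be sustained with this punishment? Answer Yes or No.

No

Comparing payoff streams over the 4 periods until play realigns: cooperate → 44(1+ρ+…+ρ^3); deviate → 78 + 10(ρ+…+ρ^3).
Cooperation is sustained iff (44−10)(ρ+…+ρ^3) ≥ 78−44.
ρ+…+ρ^3 = 1/10·(1−(1/10)^3)/(1−1/10) = 0.1110, and (78−44)/(44−10) = 1.0000.
0.1110 < 1.0000, so cooperation is not sustainable.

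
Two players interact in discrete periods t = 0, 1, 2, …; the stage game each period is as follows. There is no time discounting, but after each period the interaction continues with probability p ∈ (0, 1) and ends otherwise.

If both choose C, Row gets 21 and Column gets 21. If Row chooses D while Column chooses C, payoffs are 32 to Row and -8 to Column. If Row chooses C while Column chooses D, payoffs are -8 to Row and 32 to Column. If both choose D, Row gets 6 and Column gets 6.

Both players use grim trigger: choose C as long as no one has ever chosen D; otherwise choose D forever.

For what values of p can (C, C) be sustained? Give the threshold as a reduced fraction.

11/26

With no time discounting, the continuation probability p plays the role of the discount factor.
Grim-trigger IC: 21/(1−p) ≥ 32 + 6p/(1−p) ⇒ p ≥ (32−21)/(32−6) = 11/26.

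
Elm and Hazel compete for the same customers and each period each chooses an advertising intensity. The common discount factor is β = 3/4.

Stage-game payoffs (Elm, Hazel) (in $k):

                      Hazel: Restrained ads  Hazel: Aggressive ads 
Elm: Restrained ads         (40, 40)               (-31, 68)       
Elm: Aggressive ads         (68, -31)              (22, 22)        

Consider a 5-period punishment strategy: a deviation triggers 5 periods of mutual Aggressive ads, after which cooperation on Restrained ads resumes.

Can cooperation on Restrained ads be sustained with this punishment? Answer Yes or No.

Comparing payoff streams over the 6 periods until play realigns: cooperate → 40(1+β+…+β^5); deviate → 68 + 22(β+…+β^5).
Cooperation is sustained iff (40−22)(β+…+β^5) ≥ 68−40.
β+…+β^5 = 3/4·(1−(3/4)^5)/(1−3/4) = 2.2881, and (68−40)/(40−22) = 1.5556.
2.2881 ≥ 1.5556, so cooperation is sustainable.

Yes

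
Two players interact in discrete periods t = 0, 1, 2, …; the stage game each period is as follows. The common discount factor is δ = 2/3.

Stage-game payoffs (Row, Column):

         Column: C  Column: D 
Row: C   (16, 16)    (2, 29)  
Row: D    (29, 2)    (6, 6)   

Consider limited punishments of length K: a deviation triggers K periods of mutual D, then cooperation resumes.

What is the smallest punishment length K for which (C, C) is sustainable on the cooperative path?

Need Σ_{k=1}^{K} δ^k ≥ (29−16)/(16−6) = 1.3000 at δ = 2/3.
At K = 2 the sum is 1.1111 < 1.3000; at K = 3 it is 1.4074 ≥ 1.3000.
So the minimum punishment length is K = 3.

3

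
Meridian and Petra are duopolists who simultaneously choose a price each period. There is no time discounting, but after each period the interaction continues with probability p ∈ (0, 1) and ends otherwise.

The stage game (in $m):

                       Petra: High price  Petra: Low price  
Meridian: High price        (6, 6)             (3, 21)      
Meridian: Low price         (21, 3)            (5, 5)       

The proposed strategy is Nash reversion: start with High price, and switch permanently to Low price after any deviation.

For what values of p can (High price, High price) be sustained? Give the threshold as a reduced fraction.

15/16

Expected cooperation value is 6 + p·6 + p²·6 + … = 6/(1−p); deviation gives 21 + p·5/(1−p).
6 ≥ 21(1−p) + 5p ⇒ 16p ≥ 15 ⇒ p ≥ 15/16.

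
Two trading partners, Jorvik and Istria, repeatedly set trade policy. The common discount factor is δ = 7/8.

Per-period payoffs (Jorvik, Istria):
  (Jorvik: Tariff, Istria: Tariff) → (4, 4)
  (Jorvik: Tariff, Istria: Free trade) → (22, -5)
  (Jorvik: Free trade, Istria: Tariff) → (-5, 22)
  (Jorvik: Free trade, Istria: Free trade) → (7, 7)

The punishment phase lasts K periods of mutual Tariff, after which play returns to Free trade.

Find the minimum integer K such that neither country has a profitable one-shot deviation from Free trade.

10

Need Σ_{k=1}^{K} δ^k ≥ (22−7)/(7−4) = 5.0000 at δ = 7/8.
At K = 9 the sum is 4.8954 < 5.0000; at K = 10 it is 5.1585 ≥ 5.0000.
So the minimum punishment length is K = 10.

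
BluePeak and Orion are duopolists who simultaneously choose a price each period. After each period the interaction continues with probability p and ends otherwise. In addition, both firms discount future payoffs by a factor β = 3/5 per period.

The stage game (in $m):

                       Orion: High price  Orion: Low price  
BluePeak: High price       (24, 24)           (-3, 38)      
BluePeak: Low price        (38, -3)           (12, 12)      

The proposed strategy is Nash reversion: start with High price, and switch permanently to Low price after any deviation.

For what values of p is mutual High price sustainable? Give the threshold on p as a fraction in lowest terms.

35/39

Expected continuation weight on next period's payoff is β·p = 3/5·p, which plays the role of the discount factor.
Cooperation requires 3/5·p ≥ (38−24)/(38−12) = 7/13, hence p ≥ 35/39.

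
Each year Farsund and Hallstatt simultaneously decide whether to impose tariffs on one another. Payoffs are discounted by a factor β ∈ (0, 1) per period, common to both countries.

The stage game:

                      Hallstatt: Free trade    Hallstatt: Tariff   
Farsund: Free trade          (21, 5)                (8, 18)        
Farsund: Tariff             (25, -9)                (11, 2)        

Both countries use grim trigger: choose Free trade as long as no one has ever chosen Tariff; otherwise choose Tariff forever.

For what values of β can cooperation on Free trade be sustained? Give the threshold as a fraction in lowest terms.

13/16

For Farsund: deviation gain 25−21 = 4, per-period punishment loss 21−11 = 10. IC gives β ≥ 4/14 = 2/7.
For Hallstatt: gain 13, loss 3 per period, so β ≥ 13/16.
The tighter constraint is Hallstatt's, so cooperation needs β ≥ 13/16.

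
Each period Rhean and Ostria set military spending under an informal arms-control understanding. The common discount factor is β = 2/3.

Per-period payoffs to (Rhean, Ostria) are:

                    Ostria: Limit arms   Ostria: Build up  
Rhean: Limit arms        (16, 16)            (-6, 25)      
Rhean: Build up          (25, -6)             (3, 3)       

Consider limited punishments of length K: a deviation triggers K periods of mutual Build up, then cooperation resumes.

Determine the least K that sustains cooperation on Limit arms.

2

Need Σ_{k=1}^{K} β^k ≥ (25−16)/(16−3) = 0.6923 at β = 2/3.
At K = 1 the sum is 0.6667 < 0.6923; at K = 2 it is 1.1111 ≥ 0.6923.
So the minimum punishment length is K = 2.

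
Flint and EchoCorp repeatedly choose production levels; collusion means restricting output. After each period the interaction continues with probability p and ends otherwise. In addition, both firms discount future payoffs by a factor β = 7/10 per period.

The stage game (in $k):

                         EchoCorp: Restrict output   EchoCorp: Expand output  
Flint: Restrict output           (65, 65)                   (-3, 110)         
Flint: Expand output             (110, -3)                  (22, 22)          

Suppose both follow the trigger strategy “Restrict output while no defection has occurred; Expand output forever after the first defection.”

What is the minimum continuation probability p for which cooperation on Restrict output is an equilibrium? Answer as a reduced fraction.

225/308

With continuation probability p and discount β, the effective per-period discount factor is βp.
Grim-trigger IC: βp ≥ (110−65)/(110−22) = 45/88.
So p ≥ (45/88)/(7/10) = 225/308.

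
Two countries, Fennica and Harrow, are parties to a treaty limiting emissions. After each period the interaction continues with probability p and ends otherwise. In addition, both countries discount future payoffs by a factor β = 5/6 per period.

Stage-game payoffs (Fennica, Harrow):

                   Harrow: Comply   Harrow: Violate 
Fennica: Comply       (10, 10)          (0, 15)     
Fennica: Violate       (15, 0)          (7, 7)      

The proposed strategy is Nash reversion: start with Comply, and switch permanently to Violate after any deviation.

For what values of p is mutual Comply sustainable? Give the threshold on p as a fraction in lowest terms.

3/4

With continuation probability p and discount β, the effective per-period discount factor is βp.
Grim-trigger IC: βp ≥ (15−10)/(15−7) = 5/8.
So p ≥ (5/8)/(5/6) = 3/4.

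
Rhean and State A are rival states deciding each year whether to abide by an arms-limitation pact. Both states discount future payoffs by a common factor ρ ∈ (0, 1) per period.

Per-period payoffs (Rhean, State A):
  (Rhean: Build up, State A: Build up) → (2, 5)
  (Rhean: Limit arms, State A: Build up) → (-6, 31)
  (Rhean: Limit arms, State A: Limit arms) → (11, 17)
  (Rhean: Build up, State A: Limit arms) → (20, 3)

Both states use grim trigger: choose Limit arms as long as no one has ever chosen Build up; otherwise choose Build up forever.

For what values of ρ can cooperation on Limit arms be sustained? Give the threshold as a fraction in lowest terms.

7/13

Rhean: cooperation gives 11 each period; deviation gives 20 once then 2 forever.
  11/(1−ρ) ≥ 20 + 2ρ/(1−ρ) ⇒ ρ ≥ 9/18 = 1/2.
State A: cooperation gives 17 each period; deviation gives 31 once then 5 forever.
  ρ ≥ 14/26 = 7/13.
Both must hold, so the binding constraint is State A's: ρ ≥ 7/13.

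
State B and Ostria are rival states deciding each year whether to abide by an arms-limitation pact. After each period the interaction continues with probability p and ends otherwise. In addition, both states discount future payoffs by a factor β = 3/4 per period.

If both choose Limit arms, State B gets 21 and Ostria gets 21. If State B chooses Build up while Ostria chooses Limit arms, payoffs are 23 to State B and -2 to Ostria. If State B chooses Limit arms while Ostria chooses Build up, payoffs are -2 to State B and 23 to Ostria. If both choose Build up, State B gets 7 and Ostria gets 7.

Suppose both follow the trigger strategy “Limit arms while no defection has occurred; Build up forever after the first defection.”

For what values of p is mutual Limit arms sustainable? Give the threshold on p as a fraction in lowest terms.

1/6

With continuation probability p and discount β, the effective per-period discount factor is βp.
Grim-trigger IC: βp ≥ (23−21)/(23−7) = 1/8.
So p ≥ (1/8)/(3/4) = 1/6.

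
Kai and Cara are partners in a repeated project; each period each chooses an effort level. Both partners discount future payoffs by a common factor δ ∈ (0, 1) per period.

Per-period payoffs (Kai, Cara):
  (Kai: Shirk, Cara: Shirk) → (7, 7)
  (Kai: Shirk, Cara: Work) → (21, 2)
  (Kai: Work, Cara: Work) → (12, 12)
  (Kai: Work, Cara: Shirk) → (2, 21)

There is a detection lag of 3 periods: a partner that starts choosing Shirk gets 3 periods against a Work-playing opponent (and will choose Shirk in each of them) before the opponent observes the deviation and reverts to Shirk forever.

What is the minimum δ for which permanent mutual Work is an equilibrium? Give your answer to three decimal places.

0.863

The best deviation is to choose Shirk for all 3 undetected periods, earning 21 each, then 7 forever once detected.
Deviation value: 21(1−δ^3)/(1−δ) + 7δ^3/(1−δ); cooperation value: 12/(1−δ).
IC: 12 ≥ 21(1−δ^3) + 7δ^3 = 21 − 14δ^3.
So δ^3 ≥ 9/14, giving δ ≥ (9/14)^(1/3) ≈ 0.863.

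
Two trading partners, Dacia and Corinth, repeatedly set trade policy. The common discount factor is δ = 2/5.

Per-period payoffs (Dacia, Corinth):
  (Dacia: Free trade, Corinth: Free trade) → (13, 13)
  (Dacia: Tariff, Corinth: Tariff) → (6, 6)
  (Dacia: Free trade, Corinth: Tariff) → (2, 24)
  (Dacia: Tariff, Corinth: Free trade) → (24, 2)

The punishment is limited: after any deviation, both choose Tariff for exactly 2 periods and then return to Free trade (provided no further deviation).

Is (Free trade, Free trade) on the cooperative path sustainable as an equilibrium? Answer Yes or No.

No

Comparing payoff streams over the 3 periods until play realigns: cooperate → 13(1+δ+…+δ^2); deviate → 24 + 6(δ+…+δ^2).
Cooperation is sustained iff (13−6)(δ+…+δ^2) ≥ 24−13.
δ+…+δ^2 = 2/5·(1−(2/5)^2)/(1−2/5) = 0.5600, and (24−13)/(13−6) = 1.5714.
0.5600 < 1.5714, so cooperation is not sustainable.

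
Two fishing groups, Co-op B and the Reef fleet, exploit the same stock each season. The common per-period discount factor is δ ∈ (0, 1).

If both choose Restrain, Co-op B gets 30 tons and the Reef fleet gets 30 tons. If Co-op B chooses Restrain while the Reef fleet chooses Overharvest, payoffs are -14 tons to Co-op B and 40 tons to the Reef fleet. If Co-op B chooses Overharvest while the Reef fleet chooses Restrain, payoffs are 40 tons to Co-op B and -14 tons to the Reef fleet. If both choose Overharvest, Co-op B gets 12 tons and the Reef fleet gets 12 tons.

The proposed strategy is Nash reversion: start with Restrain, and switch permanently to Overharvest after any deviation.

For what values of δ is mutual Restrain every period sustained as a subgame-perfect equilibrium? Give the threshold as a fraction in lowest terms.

Under grim trigger the critical discount factor is (T−C)/(T−P) with T = 40, C = 30, P = 12.
δ* = (40−30)/(40−12) = 10/28 = 5/14.

5/14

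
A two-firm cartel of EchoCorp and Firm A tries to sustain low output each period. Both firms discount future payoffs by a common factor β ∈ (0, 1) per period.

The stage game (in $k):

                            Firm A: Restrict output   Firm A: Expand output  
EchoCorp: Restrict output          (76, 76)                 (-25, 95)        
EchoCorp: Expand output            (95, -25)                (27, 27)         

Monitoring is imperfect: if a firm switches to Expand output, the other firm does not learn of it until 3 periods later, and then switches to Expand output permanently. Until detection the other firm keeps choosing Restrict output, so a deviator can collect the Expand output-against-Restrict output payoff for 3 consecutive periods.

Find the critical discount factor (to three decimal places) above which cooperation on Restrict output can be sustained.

Deviating for the 3 undetected periods gains 95−76 = 19 per period over cooperation, then loses 76−27 = 49 per period forever once punishment starts.
Gain: 19(1 + β + … + β^2); loss: 49·β^3/(1−β).
No profitable deviation ⇔ 19(1−β^3) ≤ 49·β^3, i.e. β^3 ≥ 19/(19+49) = 19/68.
Hence β ≥ (19/68)^(1/3) ≈ 0.654.

0.654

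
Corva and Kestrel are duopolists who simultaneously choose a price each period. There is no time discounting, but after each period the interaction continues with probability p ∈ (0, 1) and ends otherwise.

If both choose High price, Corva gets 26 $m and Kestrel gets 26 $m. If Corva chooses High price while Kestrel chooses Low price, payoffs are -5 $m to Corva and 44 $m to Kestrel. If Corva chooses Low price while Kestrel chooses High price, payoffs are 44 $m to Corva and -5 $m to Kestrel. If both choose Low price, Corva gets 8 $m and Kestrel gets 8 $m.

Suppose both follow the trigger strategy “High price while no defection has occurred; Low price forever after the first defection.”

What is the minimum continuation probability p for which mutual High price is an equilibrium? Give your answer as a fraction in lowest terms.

Expected cooperation value is 26 + p·26 + p²·26 + … = 26/(1−p); deviation gives 44 + p·8/(1−p).
26 ≥ 44(1−p) + 8p ⇒ 36p ≥ 18 ⇒ p ≥ 18/36 = 1/2.

1/2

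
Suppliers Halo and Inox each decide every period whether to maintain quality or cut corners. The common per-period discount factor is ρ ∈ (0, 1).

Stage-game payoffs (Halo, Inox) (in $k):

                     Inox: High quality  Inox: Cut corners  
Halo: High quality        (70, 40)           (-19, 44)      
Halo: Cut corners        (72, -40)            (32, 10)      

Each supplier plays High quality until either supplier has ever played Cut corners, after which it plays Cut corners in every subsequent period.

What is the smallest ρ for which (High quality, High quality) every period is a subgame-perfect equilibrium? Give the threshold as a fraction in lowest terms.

Halo: cooperation gives 70 each period; deviation gives 72 once then 32 forever.
  70/(1−ρ) ≥ 72 + 32ρ/(1−ρ) ⇒ ρ ≥ 2/40 = 1/20.
Inox: cooperation gives 40 each period; deviation gives 44 once then 10 forever.
  ρ ≥ 4/34 = 2/17.
Both must hold, so the binding constraint is Inox's: ρ ≥ 2/17.

2/17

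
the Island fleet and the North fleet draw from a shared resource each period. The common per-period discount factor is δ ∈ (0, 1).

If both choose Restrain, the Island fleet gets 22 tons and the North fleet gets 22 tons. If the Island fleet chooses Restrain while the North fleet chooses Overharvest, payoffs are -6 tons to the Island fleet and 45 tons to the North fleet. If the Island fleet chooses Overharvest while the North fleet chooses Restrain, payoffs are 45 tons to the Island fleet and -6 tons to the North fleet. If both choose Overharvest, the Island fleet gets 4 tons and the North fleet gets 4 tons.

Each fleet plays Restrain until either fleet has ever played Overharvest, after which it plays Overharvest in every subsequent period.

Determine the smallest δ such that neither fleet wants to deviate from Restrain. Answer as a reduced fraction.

Cooperation forever yields 22 each period: 22/(1−δ).
Deviating yields 45 once, then 4 forever: 45 + 4δ/(1−δ).
No profitable deviation requires 22/(1−δ) ≥ 45 + 4δ/(1−δ).
Multiplying by (1−δ): 22 ≥ 45(1−δ) + 4δ = 45 − 41δ.
So 41δ ≥ 23, i.e. δ ≥ 23/41.

23/41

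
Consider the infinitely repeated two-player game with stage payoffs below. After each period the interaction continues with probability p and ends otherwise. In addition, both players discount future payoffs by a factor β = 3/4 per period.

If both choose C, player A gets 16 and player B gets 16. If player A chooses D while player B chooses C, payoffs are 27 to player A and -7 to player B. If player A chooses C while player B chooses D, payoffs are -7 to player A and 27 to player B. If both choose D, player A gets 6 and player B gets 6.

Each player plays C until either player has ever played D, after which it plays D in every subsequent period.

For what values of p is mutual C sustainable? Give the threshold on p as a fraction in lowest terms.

Expected continuation weight on next period's payoff is β·p = 3/4·p, which plays the role of the discount factor.
Cooperation requires 3/4·p ≥ (27−16)/(27−6) = 11/21, hence p ≥ 44/63.

44/63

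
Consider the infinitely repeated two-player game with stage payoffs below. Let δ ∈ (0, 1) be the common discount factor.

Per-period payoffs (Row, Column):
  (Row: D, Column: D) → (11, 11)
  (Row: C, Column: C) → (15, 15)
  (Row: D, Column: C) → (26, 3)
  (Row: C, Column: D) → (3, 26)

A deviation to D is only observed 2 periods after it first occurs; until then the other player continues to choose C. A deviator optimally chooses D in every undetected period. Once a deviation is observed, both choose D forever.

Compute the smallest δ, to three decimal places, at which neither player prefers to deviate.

The best deviation is to choose D for all 2 undetected periods, earning 26 each, then 11 forever once detected.
Deviation value: 26(1−δ^2)/(1−δ) + 11δ^2/(1−δ); cooperation value: 15/(1−δ).
IC: 15 ≥ 26(1−δ^2) + 11δ^2 = 26 − 15δ^2.
So δ^2 ≥ 11/15, giving δ ≥ (11/15)^(1/2) ≈ 0.856.

0.856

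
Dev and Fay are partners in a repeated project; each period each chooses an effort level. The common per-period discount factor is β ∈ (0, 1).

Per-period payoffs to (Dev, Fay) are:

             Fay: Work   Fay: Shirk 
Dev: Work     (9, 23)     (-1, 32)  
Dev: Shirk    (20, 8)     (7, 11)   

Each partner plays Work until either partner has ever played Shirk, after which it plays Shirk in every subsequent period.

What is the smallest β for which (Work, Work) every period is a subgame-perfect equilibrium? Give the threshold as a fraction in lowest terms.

For Dev: deviation gain 20−9 = 11, per-period punishment loss 9−7 = 2. IC gives β ≥ 11/13.
For Fay: gain 9, loss 12 per period, so β ≥ 9/21 = 3/7.
The tighter constraint is Dev's, so cooperation needs β ≥ 11/13.

11/13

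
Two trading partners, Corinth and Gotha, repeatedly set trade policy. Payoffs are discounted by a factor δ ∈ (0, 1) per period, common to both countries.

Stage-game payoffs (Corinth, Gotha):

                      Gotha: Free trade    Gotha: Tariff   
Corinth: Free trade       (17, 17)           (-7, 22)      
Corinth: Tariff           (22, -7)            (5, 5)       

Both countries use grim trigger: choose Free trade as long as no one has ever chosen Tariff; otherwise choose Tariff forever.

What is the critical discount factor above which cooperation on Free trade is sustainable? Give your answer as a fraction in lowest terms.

One-period gain from deviating is 22 − 17 = 5. The loss is 17 − 5 = 12 in every subsequent period, with present value 12·δ/(1−δ).
Deviation is unprofitable when 12·δ/(1−δ) ≥ 5, i.e. δ/(1−δ) ≥ 5/12.
Equivalently δ ≥ 5/(5+12) = 5/17.

5/17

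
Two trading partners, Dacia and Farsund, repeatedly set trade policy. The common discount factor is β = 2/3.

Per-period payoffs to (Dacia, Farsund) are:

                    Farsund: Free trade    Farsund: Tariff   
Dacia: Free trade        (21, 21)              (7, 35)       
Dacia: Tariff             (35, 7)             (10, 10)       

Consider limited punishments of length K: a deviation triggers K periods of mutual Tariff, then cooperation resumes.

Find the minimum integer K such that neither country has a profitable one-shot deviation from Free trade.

No profitable deviation requires (21−10)(β+…+β^K) ≥ 35−21, i.e. β+…+β^K ≥ 14/11 ≈ 1.2727.
With β = 2/3, the partial sums are K=1: 0.6667, K=2: 1.1111, K=3: 1.4074.
K = 3 is the first length at which the sum reaches 1.2727.

3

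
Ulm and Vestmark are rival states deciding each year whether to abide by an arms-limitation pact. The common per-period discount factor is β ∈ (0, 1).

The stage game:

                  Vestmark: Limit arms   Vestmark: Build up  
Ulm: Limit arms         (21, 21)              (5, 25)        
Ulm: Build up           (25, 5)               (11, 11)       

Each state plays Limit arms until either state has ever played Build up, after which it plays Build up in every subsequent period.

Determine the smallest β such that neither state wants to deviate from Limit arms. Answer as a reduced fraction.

2/7

21/(1−β) ≥ 25 + 11β/(1−β)
21 ≥ 25 − 14β
β ≥ 4/14 = 2/7.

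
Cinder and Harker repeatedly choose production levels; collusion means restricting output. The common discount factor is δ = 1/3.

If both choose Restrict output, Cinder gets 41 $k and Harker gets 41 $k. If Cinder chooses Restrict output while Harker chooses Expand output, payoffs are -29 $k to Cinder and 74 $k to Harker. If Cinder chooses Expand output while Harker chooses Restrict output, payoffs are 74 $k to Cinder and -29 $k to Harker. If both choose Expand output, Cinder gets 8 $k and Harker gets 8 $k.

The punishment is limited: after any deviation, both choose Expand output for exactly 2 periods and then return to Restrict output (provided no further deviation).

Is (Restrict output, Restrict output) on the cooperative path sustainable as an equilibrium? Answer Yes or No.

No

Comparing payoff streams over the 3 periods until play realigns: cooperate → 41(1+δ+…+δ^2); deviate → 74 + 8(δ+…+δ^2).
Cooperation is sustained iff (41−8)(δ+…+δ^2) ≥ 74−41.
δ+…+δ^2 = 1/3·(1−(1/3)^2)/(1−1/3) = 0.4444, and (74−41)/(41−8) = 1.0000.
0.4444 < 1.0000, so cooperation is not sustainable.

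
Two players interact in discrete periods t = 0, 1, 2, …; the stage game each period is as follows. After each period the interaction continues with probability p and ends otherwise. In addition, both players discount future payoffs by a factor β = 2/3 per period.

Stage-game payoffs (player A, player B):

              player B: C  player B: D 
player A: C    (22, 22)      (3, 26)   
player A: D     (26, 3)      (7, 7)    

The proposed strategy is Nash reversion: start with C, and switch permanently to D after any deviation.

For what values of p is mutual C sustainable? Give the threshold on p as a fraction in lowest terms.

With continuation probability p and discount β, the effective per-period discount factor is βp.
Grim-trigger IC: βp ≥ (26−22)/(26−7) = 4/19.
So p ≥ (4/19)/(2/3) = 6/19.

6/19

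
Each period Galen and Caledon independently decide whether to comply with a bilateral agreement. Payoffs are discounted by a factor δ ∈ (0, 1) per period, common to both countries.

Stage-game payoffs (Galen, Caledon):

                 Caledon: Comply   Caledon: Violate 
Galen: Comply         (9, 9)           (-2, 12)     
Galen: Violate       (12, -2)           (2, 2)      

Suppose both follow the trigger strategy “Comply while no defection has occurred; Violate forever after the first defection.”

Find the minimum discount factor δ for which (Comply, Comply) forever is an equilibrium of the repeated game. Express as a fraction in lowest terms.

One-period gain from deviating is 12 − 9 = 3. The loss is 9 − 2 = 7 in every subsequent period, with present value 7·δ/(1−δ).
Deviation is unprofitable when 7·δ/(1−δ) ≥ 3, i.e. δ/(1−δ) ≥ 3/7.
Equivalently δ ≥ 3/(3+7) = 3/10.

3/10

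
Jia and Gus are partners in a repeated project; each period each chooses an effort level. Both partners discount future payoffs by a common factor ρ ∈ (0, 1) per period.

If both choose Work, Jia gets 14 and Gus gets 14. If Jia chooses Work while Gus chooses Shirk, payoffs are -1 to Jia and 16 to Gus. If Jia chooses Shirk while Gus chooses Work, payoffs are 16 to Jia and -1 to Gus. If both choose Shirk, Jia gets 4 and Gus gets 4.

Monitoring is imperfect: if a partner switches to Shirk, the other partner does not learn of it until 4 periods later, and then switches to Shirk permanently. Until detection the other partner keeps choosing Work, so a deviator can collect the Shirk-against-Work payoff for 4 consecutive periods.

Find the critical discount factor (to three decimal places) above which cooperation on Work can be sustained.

A deviator earns 16 for 4 periods, then 4 forever; cooperating earns 14 forever. Multiplying the IC by (1−ρ):
14 ≥ 16(1−ρ^4) + 4ρ^4, so 12·ρ^4 ≥ 2 and ρ^4 ≥ 1/6.
ρ ≥ (1/6)^(1/4) ≈ 0.639.

0.639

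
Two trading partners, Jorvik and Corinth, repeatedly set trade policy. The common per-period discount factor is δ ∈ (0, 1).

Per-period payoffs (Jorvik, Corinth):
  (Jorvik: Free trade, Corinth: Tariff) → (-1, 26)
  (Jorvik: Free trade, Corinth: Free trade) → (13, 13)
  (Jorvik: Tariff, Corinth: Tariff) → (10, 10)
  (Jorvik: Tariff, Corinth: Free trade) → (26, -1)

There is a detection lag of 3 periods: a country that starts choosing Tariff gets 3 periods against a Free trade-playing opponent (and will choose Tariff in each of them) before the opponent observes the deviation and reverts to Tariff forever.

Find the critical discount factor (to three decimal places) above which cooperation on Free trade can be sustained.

Deviating for the 3 undetected periods gains 26−13 = 13 per period over cooperation, then loses 13−10 = 3 per period forever once punishment starts.
Gain: 13(1 + δ + … + δ^2); loss: 3·δ^3/(1−δ).
No profitable deviation ⇔ 13(1−δ^3) ≤ 3·δ^3, i.e. δ^3 ≥ 13/(13+3) = 13/16.
Hence δ ≥ (13/16)^(1/3) ≈ 0.933.

0.933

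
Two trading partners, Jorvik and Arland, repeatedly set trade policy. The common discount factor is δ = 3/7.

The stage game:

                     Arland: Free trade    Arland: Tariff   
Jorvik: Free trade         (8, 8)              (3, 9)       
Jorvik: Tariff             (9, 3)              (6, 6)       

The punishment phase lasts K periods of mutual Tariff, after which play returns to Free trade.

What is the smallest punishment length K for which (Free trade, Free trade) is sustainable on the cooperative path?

IC: δ(1−δ^K)/(1−δ) ≥ (9−8)/(8−6) = 1/2.
With δ = 3/7: need 1 − δ^K ≥ 1/2·(1−3/7)/(3/7), i.e. δ^K ≤ 0.3333.
Since (3/7)^1 = 0.4286 and (3/7)^2 = 0.1837, the smallest such K is 2.

2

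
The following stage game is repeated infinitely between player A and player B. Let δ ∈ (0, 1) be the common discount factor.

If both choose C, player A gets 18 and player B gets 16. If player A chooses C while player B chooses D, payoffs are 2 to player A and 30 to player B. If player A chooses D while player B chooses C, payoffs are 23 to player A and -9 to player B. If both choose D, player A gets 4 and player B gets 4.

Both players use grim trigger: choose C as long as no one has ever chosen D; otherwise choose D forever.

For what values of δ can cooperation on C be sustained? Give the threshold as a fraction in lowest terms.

7/13

player A's threshold: (23−18)/(23−4) = 5/19.
player B's threshold: (30−16)/(30−4) = 7/13.
5/19 < 7/13, so player B binds and δ* = 7/13.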